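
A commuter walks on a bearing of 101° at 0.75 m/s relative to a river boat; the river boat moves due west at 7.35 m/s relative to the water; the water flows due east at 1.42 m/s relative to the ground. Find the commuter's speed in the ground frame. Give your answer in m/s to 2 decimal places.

5.20 m/s

In east/north components (m/s): commuter relative to river boat = (0.736, -0.143); river boat relative to water = (-7.350, 0.000); water relative to ground = (1.420, 0.000).
Sum = (-5.194, -0.143) m/s.
Speed = |(-5.194, -0.143)| = 5.196 m/s.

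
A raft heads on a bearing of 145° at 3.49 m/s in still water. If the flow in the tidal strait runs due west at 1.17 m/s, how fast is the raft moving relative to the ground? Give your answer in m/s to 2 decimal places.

2.98 m/s

Taking east as x and north as y: velocity relative to the water = (2.002, -2.859) m/s; the water relative to ground = (-1.170, 0.000) m/s.
Velocity relative to ground = (2.002, -2.859) + (-1.170, 0.000) = (0.832, -2.859) m/s.
Speed = |(0.832, -2.859)| = 2.977 m/s.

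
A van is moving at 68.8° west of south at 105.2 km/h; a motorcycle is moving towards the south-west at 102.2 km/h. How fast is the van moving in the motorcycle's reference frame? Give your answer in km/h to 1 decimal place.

42.9 km/h

Taking east as x and north as y: van velocity = (-98.080, -38.043) km/h; motorcycle velocity = (-72.266, -72.266) km/h.
Velocity of van relative to motorcycle = (-98.080, -38.043) − (-72.266, -72.266) = (-25.814, 34.223) km/h.
Magnitude = |(-25.814, 34.223)| = 42.867 km/h.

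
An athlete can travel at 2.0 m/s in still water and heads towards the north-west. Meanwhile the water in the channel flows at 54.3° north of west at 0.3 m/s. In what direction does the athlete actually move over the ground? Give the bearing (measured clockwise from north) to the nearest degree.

316°

Taking east as x and north as y: velocity relative to the water = (-1.414, 1.414) m/s; the water relative to ground = (-0.175, 0.244) m/s.
Velocity relative to ground = (-1.414, 1.414) + (-0.175, 0.244) = (-1.589, 1.658) m/s.
Bearing = atan2(-1.59, 1.66) = 316.21° clockwise from north.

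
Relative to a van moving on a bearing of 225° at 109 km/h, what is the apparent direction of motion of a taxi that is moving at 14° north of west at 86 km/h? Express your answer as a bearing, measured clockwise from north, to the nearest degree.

356°

Taking east as x and north as y: taxi velocity = (-83.445, 20.805) km/h; van velocity = (-77.075, -77.075) km/h.
Velocity of taxi relative to van = (-83.445, 20.805) − (-77.075, -77.075) = (-6.371, 97.880) km/h.
Bearing = atan2(-6.37, 97.88) = 356.28° clockwise from north.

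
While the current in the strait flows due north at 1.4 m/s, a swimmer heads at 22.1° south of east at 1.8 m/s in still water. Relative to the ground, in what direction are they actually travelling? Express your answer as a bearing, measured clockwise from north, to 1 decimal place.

Taking east as x and north as y: velocity relative to the water = (1.668, -0.677) m/s; the water relative to ground = (0.000, 1.400) m/s.
Velocity relative to ground = (1.668, -0.677) + (0.000, 1.400) = (1.668, 0.723) m/s.
Bearing = atan2(1.67, 0.72) = 66.57° clockwise from north.

066.6°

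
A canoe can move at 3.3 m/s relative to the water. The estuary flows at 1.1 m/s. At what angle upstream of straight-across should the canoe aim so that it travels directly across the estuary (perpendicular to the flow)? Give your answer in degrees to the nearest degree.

To cancel the current, the upstream component of the canoe's velocity must equal the flow: 3.3 sin θ = 1.1.
sin θ = 1.1 / 3.3 = 0.3333.
θ = arcsin(0.3333) = 19.471°.

19°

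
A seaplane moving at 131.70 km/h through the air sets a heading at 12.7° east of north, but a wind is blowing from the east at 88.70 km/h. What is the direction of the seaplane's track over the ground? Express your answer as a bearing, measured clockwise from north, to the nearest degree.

335°

Taking east as x and north as y: velocity relative to the air = (28.954, 128.478) km/h; the air relative to ground = (-88.700, 0.000) km/h.
Velocity relative to ground = (28.954, 128.478) + (-88.700, 0.000) = (-59.746, 128.478) km/h.
Bearing = atan2(-59.75, 128.48) = 335.06° clockwise from north.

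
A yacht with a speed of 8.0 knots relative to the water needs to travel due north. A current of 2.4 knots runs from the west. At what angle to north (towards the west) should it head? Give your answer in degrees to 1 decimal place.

The current pushes perpendicular to the desired track; the heading must have a component into the current equal to 2.4 knots: 8.0 sin θ = 2.4.
sin θ = 0.3000, so θ = 17.458°.

17.5°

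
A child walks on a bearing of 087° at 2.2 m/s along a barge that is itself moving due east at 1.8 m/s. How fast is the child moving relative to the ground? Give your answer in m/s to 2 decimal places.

Taking east as x and north as y: barge velocity = (1.800, 0.000) m/s; child velocity relative to barge = (2.197, 0.115) m/s.
Velocity relative to ground = (1.800, 0.000) + (2.197, 0.115) = (3.997, 0.115) m/s.
Speed = |(3.997, 0.115)| = 3.999 m/s.

4.00 m/s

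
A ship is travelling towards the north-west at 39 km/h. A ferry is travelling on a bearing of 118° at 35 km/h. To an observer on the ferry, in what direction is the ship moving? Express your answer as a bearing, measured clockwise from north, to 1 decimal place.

307.0°

Taking east as x and north as y: ship velocity = (-27.577, 27.577) km/h; ferry velocity = (30.903, -16.432) km/h.
Velocity of ship relative to ferry = (-27.577, 27.577) − (30.903, -16.432) = (-58.480, 44.009) km/h.
Bearing = atan2(-58.48, 44.01) = 306.96° clockwise from north.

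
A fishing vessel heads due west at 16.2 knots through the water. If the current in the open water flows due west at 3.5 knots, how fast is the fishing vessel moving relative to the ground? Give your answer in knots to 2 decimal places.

Taking east as x and north as y: velocity relative to the water = (-16.200, 0.000) knots; the water relative to ground = (-3.500, 0.000) knots.
Velocity relative to ground = (-16.200, 0.000) + (-3.500, 0.000) = (-19.700, 0.000) knots.
Speed = |(-19.700, 0.000)| = 19.700 knots.

19.70 knots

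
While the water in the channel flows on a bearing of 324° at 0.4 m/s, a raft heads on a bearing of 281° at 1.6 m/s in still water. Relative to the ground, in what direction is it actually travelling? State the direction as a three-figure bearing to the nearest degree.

Taking east as x and north as y: velocity relative to the water = (-1.571, 0.305) m/s; the water relative to ground = (-0.235, 0.324) m/s.
Velocity relative to ground = (-1.571, 0.305) + (-0.235, 0.324) = (-1.806, 0.629) m/s.
Bearing = atan2(-1.81, 0.63) = 289.20° clockwise from north.

289°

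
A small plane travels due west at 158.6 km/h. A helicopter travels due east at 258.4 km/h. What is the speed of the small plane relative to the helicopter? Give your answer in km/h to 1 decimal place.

417.0 km/h

Taking east as x and north as y: small plane velocity = (-158.600, 0.000) km/h; helicopter velocity = (258.400, 0.000) km/h.
Velocity of small plane relative to helicopter = (-158.600, 0.000) − (258.400, 0.000) = (-417.000, 0.000) km/h.
Magnitude = |(-417.000, 0.000)| = 417.000 km/h.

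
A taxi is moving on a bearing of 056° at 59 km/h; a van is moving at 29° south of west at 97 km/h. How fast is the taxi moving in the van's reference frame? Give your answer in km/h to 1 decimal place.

155.9 km/h

Taking east as x and north as y: taxi velocity = (48.913, 32.992) km/h; van velocity = (-84.838, -47.027) km/h.
Velocity of taxi relative to van = (48.913, 32.992) − (-84.838, -47.027) = (133.751, 80.019) km/h.
Magnitude = |(133.751, 80.019)| = 155.860 km/h.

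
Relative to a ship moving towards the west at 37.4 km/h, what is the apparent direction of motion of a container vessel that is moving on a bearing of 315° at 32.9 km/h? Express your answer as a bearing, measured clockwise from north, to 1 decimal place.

031.3°

Taking east as x and north as y: container vessel velocity = (-23.264, 23.264) km/h; ship velocity = (-37.400, 0.000) km/h.
Velocity of container vessel relative to ship = (-23.264, 23.264) − (-37.400, 0.000) = (14.136, 23.264) km/h.
Bearing = atan2(14.14, 23.26) = 31.28° clockwise from north.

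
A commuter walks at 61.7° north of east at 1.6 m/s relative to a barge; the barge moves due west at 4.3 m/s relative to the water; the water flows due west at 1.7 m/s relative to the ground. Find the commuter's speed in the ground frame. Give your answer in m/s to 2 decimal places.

5.43 m/s

In east/north components (m/s): commuter relative to barge = (0.759, 1.409); barge relative to water = (-4.300, 0.000); water relative to ground = (-1.700, 0.000).
Sum = (-5.241, 1.409) m/s.
Speed = |(-5.241, 1.409)| = 5.427 m/s.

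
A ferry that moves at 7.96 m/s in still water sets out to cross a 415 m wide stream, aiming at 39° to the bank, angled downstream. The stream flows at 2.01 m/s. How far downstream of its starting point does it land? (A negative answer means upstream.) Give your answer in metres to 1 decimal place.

Perpendicular speed = 5.009 m/s; crossing time = 415 / 5.009 = 82.844 s.
Net downstream speed = 8.196 m/s.
Drift = 8.196 × 82.844 = 679.000 m (downstream).

679.0 m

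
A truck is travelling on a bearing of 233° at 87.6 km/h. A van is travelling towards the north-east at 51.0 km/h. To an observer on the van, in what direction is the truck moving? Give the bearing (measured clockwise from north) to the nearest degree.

230°

Taking east as x and north as y: truck velocity = (-69.960, -52.719) km/h; van velocity = (36.062, 36.062) km/h.
Velocity of truck relative to van = (-69.960, -52.719) − (36.062, 36.062) = (-106.023, -88.781) km/h.
Bearing = atan2(-106.02, -88.78) = 230.06° clockwise from north.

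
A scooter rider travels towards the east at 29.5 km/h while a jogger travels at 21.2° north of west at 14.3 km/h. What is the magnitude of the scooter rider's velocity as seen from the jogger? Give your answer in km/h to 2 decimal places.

43.14 km/h

Taking east as x and north as y: scooter rider velocity = (29.500, 0.000) km/h; jogger velocity = (-13.332, 5.171) km/h.
Velocity of scooter rider relative to jogger = (29.500, 0.000) − (-13.332, 5.171) = (42.832, -5.171) km/h.
Magnitude = |(42.832, -5.171)| = 43.143 km/h.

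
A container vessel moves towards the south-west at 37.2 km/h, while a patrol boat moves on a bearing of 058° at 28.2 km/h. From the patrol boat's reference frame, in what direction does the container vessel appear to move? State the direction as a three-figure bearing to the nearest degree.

231°

Taking east as x and north as y: container vessel velocity = (-26.304, -26.304) km/h; patrol boat velocity = (23.915, 14.944) km/h.
Velocity of container vessel relative to patrol boat = (-26.304, -26.304) − (23.915, 14.944) = (-50.219, -41.248) km/h.
Bearing = atan2(-50.22, -41.25) = 230.60° clockwise from north.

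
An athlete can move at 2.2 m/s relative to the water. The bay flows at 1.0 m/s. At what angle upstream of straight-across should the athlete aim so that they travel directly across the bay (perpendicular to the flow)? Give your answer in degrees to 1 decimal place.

27.0°

To cancel the current, the upstream component of the athlete's velocity must equal the flow: 2.2 sin θ = 1.0.
sin θ = 1.0 / 2.2 = 0.4545.
θ = arcsin(0.4545) = 27.036°.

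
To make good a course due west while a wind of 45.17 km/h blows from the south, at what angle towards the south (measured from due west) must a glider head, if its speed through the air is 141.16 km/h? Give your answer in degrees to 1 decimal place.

18.7°

The wind pushes perpendicular to the desired track; the heading must have a component into the wind equal to 45.17 km/h: 141.16 sin θ = 45.17.
sin θ = 0.3200, so θ = 18.662°.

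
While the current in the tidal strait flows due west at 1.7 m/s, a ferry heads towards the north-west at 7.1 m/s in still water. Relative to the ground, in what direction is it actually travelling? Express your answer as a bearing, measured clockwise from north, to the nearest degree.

307°

Taking east as x and north as y: velocity relative to the water = (-5.020, 5.020) m/s; the water relative to ground = (-1.700, 0.000) m/s.
Velocity relative to ground = (-5.020, 5.020) + (-1.700, 0.000) = (-6.720, 5.020) m/s.
Bearing = atan2(-6.72, 5.02) = 306.76° clockwise from north.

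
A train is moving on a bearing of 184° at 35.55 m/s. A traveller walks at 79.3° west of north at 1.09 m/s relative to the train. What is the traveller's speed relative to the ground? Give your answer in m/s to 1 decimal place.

Taking east as x and north as y: train velocity = (-2.480, -35.463) m/s; traveller velocity relative to train = (-1.071, 0.202) m/s.
Velocity relative to ground = (-2.480, -35.463) + (-1.071, 0.202) = (-3.551, -35.261) m/s.
Speed = |(-3.551, -35.261)| = 35.439 m/s.

35.4 m/s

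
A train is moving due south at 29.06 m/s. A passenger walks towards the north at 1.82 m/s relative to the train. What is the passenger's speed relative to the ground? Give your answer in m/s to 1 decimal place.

27.2 m/s

Taking east as x and north as y: train velocity = (0.000, -29.060) m/s; passenger velocity relative to train = (0.000, 1.820) m/s.
Velocity relative to ground = (0.000, -29.060) + (0.000, 1.820) = (0.000, -27.240) m/s.
Speed = |(0.000, -27.240)| = 27.240 m/s.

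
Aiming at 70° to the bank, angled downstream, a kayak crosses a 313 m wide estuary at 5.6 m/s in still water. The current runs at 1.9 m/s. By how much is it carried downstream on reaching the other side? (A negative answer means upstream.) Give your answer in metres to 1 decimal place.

226.9 m

Perpendicular speed = 5.262 m/s; crossing time = 313 / 5.262 = 59.480 s.
Net downstream speed = 3.815 m/s.
Drift = 3.815 × 59.480 = 226.935 m (downstream).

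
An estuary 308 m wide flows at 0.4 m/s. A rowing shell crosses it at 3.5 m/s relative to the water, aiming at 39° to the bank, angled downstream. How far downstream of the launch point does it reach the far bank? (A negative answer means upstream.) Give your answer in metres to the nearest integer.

436 m

Perpendicular speed = 2.203 m/s; crossing time = 308 / 2.203 = 139.833 s.
Net downstream speed = 3.120 m/s.
Drift = 3.120 × 139.833 = 436.282 m (downstream).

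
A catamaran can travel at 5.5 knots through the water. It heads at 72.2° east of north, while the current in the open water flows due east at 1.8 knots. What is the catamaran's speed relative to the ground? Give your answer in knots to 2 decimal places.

7.23 knots

Taking east as x and north as y: velocity relative to the water = (5.237, 1.681) knots; the water relative to ground = (1.800, 0.000) knots.
Velocity relative to ground = (5.237, 1.681) + (1.800, 0.000) = (7.037, 1.681) knots.
Speed = |(7.037, 1.681)| = 7.235 knots.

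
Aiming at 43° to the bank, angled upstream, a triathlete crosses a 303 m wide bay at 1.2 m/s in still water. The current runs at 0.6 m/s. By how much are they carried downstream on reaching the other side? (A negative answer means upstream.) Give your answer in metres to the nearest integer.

Perpendicular speed = 0.818 m/s; crossing time = 303 / 0.818 = 370.235 s.
Net downstream speed = -0.278 m/s.
Drift = -0.278 × 370.235 = -102.786 m (upstream).

-103 m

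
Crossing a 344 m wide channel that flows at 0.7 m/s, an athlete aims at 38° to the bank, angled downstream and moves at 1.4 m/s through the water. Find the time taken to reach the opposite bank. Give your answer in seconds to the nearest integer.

The component of the athlete's velocity perpendicular to the bank is 1.4 × sin 38° = 0.862 m/s.
The current is parallel to the bank, so it does not affect the crossing time.
Time = 344 / 0.862 = 399.106 s.

399 s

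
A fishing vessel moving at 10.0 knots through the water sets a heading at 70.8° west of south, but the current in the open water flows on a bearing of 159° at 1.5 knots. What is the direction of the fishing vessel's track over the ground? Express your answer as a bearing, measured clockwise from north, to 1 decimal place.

242.2°

Taking east as x and north as y: velocity relative to the water = (-9.444, -3.289) knots; the water relative to ground = (0.538, -1.400) knots.
Velocity relative to ground = (-9.444, -3.289) + (0.538, -1.400) = (-8.906, -4.689) knots.
Bearing = atan2(-8.91, -4.69) = 242.23° clockwise from north.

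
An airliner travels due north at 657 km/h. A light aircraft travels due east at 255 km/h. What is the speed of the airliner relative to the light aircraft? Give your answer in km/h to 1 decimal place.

704.8 km/h

Taking east as x and north as y: airliner velocity = (0.000, 657.000) km/h; light aircraft velocity = (255.000, 0.000) km/h.
Velocity of airliner relative to light aircraft = (0.000, 657.000) − (255.000, 0.000) = (-255.000, 657.000) km/h.
Magnitude = |(-255.000, 657.000)| = 704.751 km/h.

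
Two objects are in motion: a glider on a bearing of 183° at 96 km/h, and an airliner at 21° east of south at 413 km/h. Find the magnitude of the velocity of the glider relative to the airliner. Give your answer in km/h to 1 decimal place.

327.6 km/h

Taking east as x and north as y: glider velocity = (-5.024, -95.868) km/h; airliner velocity = (148.006, -385.569) km/h.
Velocity of glider relative to airliner = (-5.024, -95.868) − (148.006, -385.569) = (-153.030, 289.700) km/h.
Magnitude = |(-153.030, 289.700)| = 327.635 km/h.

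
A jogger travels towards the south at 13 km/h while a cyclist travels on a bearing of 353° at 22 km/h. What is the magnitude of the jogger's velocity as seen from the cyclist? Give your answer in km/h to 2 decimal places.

34.94 km/h

Taking east as x and north as y: jogger velocity = (0.000, -13.000) km/h; cyclist velocity = (-2.681, 21.836) km/h.
Velocity of jogger relative to cyclist = (0.000, -13.000) − (-2.681, 21.836) = (2.681, -34.836) km/h.
Magnitude = |(2.681, -34.836)| = 34.939 km/h.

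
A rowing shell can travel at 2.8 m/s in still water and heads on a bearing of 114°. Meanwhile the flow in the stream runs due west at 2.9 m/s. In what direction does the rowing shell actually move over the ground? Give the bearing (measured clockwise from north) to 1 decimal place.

196.7°

Taking east as x and north as y: velocity relative to the water = (2.558, -1.139) m/s; the water relative to ground = (-2.900, 0.000) m/s.
Velocity relative to ground = (2.558, -1.139) + (-2.900, 0.000) = (-0.342, -1.139) m/s.
Bearing = atan2(-0.34, -1.14) = 196.72° clockwise from north.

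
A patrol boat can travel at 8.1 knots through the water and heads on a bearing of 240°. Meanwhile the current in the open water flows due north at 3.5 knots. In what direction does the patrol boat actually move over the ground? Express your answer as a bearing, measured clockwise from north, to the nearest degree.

266°

Taking east as x and north as y: velocity relative to the water = (-7.015, -4.050) knots; the water relative to ground = (0.000, 3.500) knots.
Velocity relative to ground = (-7.015, -4.050) + (0.000, 3.500) = (-7.015, -0.550) knots.
Bearing = atan2(-7.01, -0.55) = 265.52° clockwise from north.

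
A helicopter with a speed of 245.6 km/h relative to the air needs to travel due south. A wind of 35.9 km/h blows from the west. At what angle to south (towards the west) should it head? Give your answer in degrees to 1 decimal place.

The wind pushes perpendicular to the desired track; the heading must have a component into the wind equal to 35.9 km/h: 245.6 sin θ = 35.9.
sin θ = 0.1462, so θ = 8.405°.

8.4°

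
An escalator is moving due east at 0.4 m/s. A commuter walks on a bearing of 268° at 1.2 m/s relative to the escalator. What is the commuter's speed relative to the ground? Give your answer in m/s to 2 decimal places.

Taking east as x and north as y: escalator velocity = (0.400, 0.000) m/s; commuter velocity relative to escalator = (-1.199, -0.042) m/s.
Velocity relative to ground = (0.400, 0.000) + (-1.199, -0.042) = (-0.799, -0.042) m/s.
Speed = |(-0.799, -0.042)| = 0.800 m/s.

0.80 m/s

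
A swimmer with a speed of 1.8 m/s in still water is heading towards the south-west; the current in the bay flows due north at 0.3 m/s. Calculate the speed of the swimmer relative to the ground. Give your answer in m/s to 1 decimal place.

1.6 m/s

Taking east as x and north as y: velocity relative to the water = (-1.273, -1.273) m/s; the water relative to ground = (0.000, 0.300) m/s.
Velocity relative to ground = (-1.273, -1.273) + (0.000, 0.300) = (-1.273, -0.973) m/s.
Speed = |(-1.273, -0.973)| = 1.602 m/s.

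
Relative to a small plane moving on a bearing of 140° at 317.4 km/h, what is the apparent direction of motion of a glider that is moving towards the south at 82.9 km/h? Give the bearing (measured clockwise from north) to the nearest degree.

Taking east as x and north as y: glider velocity = (0.000, -82.900) km/h; small plane velocity = (204.021, -243.143) km/h.
Velocity of glider relative to small plane = (0.000, -82.900) − (204.021, -243.143) = (-204.021, 160.243) km/h.
Bearing = atan2(-204.02, 160.24) = 308.15° clockwise from north.

308°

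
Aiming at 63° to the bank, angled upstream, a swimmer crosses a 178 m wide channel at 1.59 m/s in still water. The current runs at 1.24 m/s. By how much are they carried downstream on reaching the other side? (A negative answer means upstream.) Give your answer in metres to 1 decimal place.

65.1 m

Perpendicular speed = 1.417 m/s; crossing time = 178 / 1.417 = 125.644 s.
Net downstream speed = 0.518 m/s.
Drift = 0.518 × 125.644 = 65.103 m (downstream).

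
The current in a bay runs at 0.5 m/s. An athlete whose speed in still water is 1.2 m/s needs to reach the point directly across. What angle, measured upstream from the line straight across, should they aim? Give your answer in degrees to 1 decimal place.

To cancel the current, the upstream component of the athlete's velocity must equal the flow: 1.2 sin θ = 0.5.
sin θ = 0.5 / 1.2 = 0.4167.
θ = arcsin(0.4167) = 24.624°.

24.6°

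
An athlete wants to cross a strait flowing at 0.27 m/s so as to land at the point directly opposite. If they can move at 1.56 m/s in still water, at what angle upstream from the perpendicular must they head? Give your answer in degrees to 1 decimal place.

10.0°

To cancel the current, the upstream component of the athlete's velocity must equal the flow: 1.56 sin θ = 0.27.
sin θ = 0.27 / 1.56 = 0.1731.
θ = arcsin(0.1731) = 9.967°.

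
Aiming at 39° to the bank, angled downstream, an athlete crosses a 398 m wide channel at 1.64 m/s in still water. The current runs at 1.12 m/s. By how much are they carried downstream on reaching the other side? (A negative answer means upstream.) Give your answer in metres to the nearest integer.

Perpendicular speed = 1.032 m/s; crossing time = 398 / 1.032 = 385.627 s.
Net downstream speed = 2.395 m/s.
Drift = 2.395 × 385.627 = 923.391 m (downstream).

923 m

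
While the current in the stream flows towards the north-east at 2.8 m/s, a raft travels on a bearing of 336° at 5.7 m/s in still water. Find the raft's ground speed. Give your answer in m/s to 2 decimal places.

7.20 m/s

Taking east as x and north as y: velocity relative to the water = (-2.318, 5.207) m/s; the water relative to ground = (1.980, 1.980) m/s.
Velocity relative to ground = (-2.318, 5.207) + (1.980, 1.980) = (-0.338, 7.187) m/s.
Speed = |(-0.338, 7.187)| = 7.195 m/s.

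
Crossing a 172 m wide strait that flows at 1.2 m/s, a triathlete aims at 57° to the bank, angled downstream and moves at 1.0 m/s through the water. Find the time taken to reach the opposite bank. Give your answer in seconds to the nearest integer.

205 s

The component of the triathlete's velocity perpendicular to the bank is 1.0 × sin 57° = 0.839 m/s.
Only the cross-stream component determines the crossing time; the current contributes nothing perpendicular to the bank.
Time = 172 / 0.839 = 205.086 s.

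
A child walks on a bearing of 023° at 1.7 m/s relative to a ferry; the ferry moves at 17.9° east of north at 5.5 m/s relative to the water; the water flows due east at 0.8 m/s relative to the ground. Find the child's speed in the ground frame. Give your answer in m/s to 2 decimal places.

7.49 m/s

In east/north components (m/s): child relative to ferry = (0.664, 1.565); ferry relative to water = (1.690, 5.234); water relative to ground = (0.800, 0.000).
Sum = (3.155, 6.799) m/s.
Speed = |(3.155, 6.799)| = 7.495 m/s.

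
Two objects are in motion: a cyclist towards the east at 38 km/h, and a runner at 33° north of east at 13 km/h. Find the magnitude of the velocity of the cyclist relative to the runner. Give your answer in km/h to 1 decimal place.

28.0 km/h

Taking east as x and north as y: cyclist velocity = (38.000, 0.000) km/h; runner velocity = (10.903, 7.080) km/h.
Velocity of cyclist relative to runner = (38.000, 0.000) − (10.903, 7.080) = (27.097, -7.080) km/h.
Magnitude = |(27.097, -7.080)| = 28.007 km/h.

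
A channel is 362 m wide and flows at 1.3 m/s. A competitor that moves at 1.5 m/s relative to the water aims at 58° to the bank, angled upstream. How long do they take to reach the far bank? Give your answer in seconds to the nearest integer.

285 s

The component of the competitor's velocity perpendicular to the bank is 1.5 × sin 58° = 1.272 m/s.
Only the cross-stream component determines the crossing time; the current contributes nothing perpendicular to the bank.
Time = 362 / 1.272 = 284.575 s.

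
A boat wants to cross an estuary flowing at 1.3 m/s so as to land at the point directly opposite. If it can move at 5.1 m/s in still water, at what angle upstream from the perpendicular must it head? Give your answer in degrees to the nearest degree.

To cancel the current, the upstream component of the boat's velocity must equal the flow: 5.1 sin θ = 1.3.
sin θ = 1.3 / 5.1 = 0.2549.
θ = arcsin(0.2549) = 14.768°.

15°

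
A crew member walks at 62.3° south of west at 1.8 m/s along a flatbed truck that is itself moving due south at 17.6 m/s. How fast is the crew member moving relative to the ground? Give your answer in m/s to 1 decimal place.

Taking east as x and north as y: flatbed truck velocity = (0.000, -17.600) m/s; crew member velocity relative to flatbed truck = (-0.837, -1.594) m/s.
Velocity relative to ground = (0.000, -17.600) + (-0.837, -1.594) = (-0.837, -19.194) m/s.
Speed = |(-0.837, -19.194)| = 19.212 m/s.

19.2 m/s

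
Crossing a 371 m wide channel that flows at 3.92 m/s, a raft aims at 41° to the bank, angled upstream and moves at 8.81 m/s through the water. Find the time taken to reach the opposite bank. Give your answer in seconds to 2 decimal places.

64.19 s

The component of the raft's velocity perpendicular to the bank is 8.81 × sin 41° = 5.780 m/s.
The flow acts along the bank and has no component across it.
Time = 371 / 5.780 = 64.188 s.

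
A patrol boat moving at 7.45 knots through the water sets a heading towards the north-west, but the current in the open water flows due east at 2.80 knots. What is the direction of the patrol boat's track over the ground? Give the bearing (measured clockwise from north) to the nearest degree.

Taking east as x and north as y: velocity relative to the water = (-5.268, 5.268) knots; the water relative to ground = (2.800, 0.000) knots.
Velocity relative to ground = (-5.268, 5.268) + (2.800, 0.000) = (-2.468, 5.268) knots.
Bearing = atan2(-2.47, 5.27) = 334.90° clockwise from north.

335°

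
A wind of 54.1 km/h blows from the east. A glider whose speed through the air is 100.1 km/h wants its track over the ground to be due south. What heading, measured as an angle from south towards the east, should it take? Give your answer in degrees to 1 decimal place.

32.7°

The wind pushes perpendicular to the desired track; the heading must have a component into the wind equal to 54.1 km/h: 100.1 sin θ = 54.1.
sin θ = 0.5405, so θ = 32.715°.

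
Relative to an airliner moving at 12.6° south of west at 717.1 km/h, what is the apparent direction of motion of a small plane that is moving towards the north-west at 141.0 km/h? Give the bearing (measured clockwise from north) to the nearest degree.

067°

Taking east as x and north as y: small plane velocity = (-99.702, 99.702) km/h; airliner velocity = (-699.830, -156.431) km/h.
Velocity of small plane relative to airliner = (-99.702, 99.702) − (-699.830, -156.431) = (600.128, 256.133) km/h.
Bearing = atan2(600.13, 256.13) = 66.89° clockwise from north.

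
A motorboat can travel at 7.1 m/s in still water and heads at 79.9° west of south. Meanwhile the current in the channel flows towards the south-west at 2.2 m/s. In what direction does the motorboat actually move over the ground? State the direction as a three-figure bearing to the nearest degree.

Taking east as x and north as y: velocity relative to the water = (-6.990, -1.245) m/s; the water relative to ground = (-1.556, -1.556) m/s.
Velocity relative to ground = (-6.990, -1.245) + (-1.556, -1.556) = (-8.546, -2.801) m/s.
Bearing = atan2(-8.55, -2.80) = 251.85° clockwise from north.

252°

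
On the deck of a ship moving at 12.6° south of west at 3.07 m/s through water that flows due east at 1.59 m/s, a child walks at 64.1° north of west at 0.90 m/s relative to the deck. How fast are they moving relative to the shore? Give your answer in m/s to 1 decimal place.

In east/north components (m/s): child relative to ship = (-0.393, 0.810); ship relative to water = (-2.996, -0.670); water relative to ground = (1.590, 0.000).
Sum = (-1.799, 0.140) m/s.
Speed = |(-1.799, 0.140)| = 1.805 m/s.

1.8 m/s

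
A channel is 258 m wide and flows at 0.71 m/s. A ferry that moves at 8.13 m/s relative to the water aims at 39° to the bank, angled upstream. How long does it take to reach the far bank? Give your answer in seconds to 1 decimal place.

50.4 s

The component of the ferry's velocity perpendicular to the bank is 8.13 × sin 39° = 5.116 m/s.
The current is parallel to the bank, so it does not affect the crossing time.
Time = 258 / 5.116 = 50.426 s.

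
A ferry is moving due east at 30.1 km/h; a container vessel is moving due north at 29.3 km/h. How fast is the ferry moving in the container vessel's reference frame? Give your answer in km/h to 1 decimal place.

42.0 km/h

Taking east as x and north as y: ferry velocity = (30.100, 0.000) km/h; container vessel velocity = (0.000, 29.300) km/h.
Velocity of ferry relative to container vessel = (30.100, 0.000) − (0.000, 29.300) = (30.100, -29.300) km/h.
Magnitude = |(30.100, -29.300)| = 42.006 km/h.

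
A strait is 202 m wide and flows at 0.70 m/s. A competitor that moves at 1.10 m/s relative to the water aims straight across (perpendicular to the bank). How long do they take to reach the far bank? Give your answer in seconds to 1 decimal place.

183.6 s

The component of the competitor's velocity perpendicular to the bank is 1.10 m/s.
The current is parallel to the bank, so it does not affect the crossing time.
Time = 202 / 1.100 = 183.636 s.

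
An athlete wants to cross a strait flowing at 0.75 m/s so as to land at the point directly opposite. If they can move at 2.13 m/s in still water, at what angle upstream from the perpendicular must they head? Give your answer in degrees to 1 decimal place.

To cancel the current, the upstream component of the athlete's velocity must equal the flow: 2.13 sin θ = 0.75.
sin θ = 0.75 / 2.13 = 0.3521.
θ = arcsin(0.3521) = 20.617°.

20.6°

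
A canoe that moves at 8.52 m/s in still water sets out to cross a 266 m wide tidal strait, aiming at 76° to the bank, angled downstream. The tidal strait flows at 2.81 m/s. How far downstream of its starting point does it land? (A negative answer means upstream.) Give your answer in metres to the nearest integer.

157 m

Perpendicular speed = 8.267 m/s; crossing time = 266 / 8.267 = 32.176 s.
Net downstream speed = 4.871 m/s.
Drift = 4.871 × 32.176 = 156.737 m (downstream).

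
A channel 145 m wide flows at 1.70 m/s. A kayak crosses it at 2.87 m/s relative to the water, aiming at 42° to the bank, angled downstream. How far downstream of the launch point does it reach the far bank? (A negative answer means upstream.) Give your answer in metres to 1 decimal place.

Perpendicular speed = 1.920 m/s; crossing time = 145 / 1.920 = 75.505 s.
Net downstream speed = 3.833 m/s.
Drift = 3.833 × 75.505 = 289.397 m (downstream).

289.4 m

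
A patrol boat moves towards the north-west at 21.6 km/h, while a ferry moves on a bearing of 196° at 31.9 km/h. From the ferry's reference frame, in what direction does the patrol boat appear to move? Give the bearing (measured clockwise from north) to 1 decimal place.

352.0°

Taking east as x and north as y: patrol boat velocity = (-15.274, 15.274) km/h; ferry velocity = (-8.793, -30.664) km/h.
Velocity of patrol boat relative to ferry = (-15.274, 15.274) − (-8.793, -30.664) = (-6.481, 45.938) km/h.
Bearing = atan2(-6.48, 45.94) = 351.97° clockwise from north.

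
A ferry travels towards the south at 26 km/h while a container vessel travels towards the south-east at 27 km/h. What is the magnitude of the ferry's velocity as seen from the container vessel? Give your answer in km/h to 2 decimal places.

Taking east as x and north as y: ferry velocity = (0.000, -26.000) km/h; container vessel velocity = (19.092, -19.092) km/h.
Velocity of ferry relative to container vessel = (0.000, -26.000) − (19.092, -19.092) = (-19.092, -6.908) km/h.
Magnitude = |(-19.092, -6.908)| = 20.303 km/h.

20.30 km/h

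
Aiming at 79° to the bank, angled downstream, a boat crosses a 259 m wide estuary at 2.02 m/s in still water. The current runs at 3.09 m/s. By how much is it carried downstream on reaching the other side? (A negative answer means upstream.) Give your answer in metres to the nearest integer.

Perpendicular speed = 1.983 m/s; crossing time = 259 / 1.983 = 130.618 s.
Net downstream speed = 3.475 m/s.
Drift = 3.475 × 130.618 = 453.953 m (downstream).

454 m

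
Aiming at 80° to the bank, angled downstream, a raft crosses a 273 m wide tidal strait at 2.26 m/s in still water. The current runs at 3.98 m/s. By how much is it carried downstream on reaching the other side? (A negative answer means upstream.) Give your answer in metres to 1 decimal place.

536.3 m

Perpendicular speed = 2.226 m/s; crossing time = 273 / 2.226 = 122.660 s.
Net downstream speed = 4.372 m/s.
Drift = 4.372 × 122.660 = 536.324 m (downstream).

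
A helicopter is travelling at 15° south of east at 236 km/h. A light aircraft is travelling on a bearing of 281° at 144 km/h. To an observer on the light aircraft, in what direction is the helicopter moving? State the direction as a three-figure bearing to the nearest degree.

103°

Taking east as x and north as y: helicopter velocity = (227.958, -61.081) km/h; light aircraft velocity = (-141.354, 27.476) km/h.
Velocity of helicopter relative to light aircraft = (227.958, -61.081) − (-141.354, 27.476) = (369.313, -88.558) km/h.
Bearing = atan2(369.31, -88.56) = 103.48° clockwise from north.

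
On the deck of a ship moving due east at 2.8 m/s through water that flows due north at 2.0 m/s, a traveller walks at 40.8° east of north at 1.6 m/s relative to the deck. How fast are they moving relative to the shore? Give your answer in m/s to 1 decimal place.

In east/north components (m/s): traveller relative to ship = (1.045, 1.211); ship relative to water = (2.800, 0.000); water relative to ground = (0.000, 2.000).
Sum = (3.845, 3.211) m/s.
Speed = |(3.845, 3.211)| = 5.010 m/s.

5.0 m/s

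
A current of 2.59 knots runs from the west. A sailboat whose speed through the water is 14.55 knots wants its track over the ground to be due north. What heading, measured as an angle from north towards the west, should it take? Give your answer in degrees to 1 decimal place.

10.3°

The current pushes perpendicular to the desired track; the heading must have a component into the current equal to 2.59 knots: 14.55 sin θ = 2.59.
sin θ = 0.1780, so θ = 10.254°.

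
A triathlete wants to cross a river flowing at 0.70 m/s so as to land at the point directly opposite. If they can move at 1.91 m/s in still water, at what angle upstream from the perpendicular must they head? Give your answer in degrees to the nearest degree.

21°

To cancel the current, the upstream component of the triathlete's velocity must equal the flow: 1.91 sin θ = 0.70.
sin θ = 0.70 / 1.91 = 0.3665.
θ = arcsin(0.3665) = 21.499°.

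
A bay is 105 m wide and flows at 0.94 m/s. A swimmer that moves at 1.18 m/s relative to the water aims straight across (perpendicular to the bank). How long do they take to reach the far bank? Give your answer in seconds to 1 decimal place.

The component of the swimmer's velocity perpendicular to the bank is 1.18 m/s.
The flow acts along the bank and has no component across it.
Time = 105 / 1.180 = 88.983 s.

89.0 s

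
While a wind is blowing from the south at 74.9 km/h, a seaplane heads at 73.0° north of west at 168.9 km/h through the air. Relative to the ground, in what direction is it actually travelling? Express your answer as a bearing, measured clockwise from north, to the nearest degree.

Taking east as x and north as y: velocity relative to the air = (-49.382, 161.520) km/h; the air relative to ground = (0.000, 74.900) km/h.
Velocity relative to ground = (-49.382, 161.520) + (0.000, 74.900) = (-49.382, 236.420) km/h.
Bearing = atan2(-49.38, 236.42) = 348.20° clockwise from north.

348°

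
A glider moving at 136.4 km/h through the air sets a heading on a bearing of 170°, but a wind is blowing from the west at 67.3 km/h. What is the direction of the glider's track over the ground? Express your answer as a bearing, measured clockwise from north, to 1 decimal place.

145.9°

Taking east as x and north as y: velocity relative to the air = (23.686, -134.328) km/h; the air relative to ground = (67.300, 0.000) km/h.
Velocity relative to ground = (23.686, -134.328) + (67.300, 0.000) = (90.986, -134.328) km/h.
Bearing = atan2(90.99, -134.33) = 145.89° clockwise from north.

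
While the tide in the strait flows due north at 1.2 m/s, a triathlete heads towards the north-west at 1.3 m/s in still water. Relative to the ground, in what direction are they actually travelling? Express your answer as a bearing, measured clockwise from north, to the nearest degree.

Taking east as x and north as y: velocity relative to the water = (-0.919, 0.919) m/s; the water relative to ground = (0.000, 1.200) m/s.
Velocity relative to ground = (-0.919, 0.919) + (0.000, 1.200) = (-0.919, 2.119) m/s.
Bearing = atan2(-0.92, 2.12) = 336.55° clockwise from north.

337°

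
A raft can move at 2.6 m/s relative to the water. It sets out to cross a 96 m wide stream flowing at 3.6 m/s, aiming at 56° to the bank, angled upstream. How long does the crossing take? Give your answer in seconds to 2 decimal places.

44.54 s

The component of the raft's velocity perpendicular to the bank is 2.6 × sin 56° = 2.155 m/s.
The current is parallel to the bank, so it does not affect the crossing time.
Time = 96 / 2.155 = 44.537 s.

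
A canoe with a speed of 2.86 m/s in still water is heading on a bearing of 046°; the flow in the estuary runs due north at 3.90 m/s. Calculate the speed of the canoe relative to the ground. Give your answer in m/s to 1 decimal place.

Taking east as x and north as y: velocity relative to the water = (2.057, 1.987) m/s; the water relative to ground = (0.000, 3.900) m/s.
Velocity relative to ground = (2.057, 1.987) + (0.000, 3.900) = (2.057, 5.887) m/s.
Speed = |(2.057, 5.887)| = 6.236 m/s.

6.2 m/s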